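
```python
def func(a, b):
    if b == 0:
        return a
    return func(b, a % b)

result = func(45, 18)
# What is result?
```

func(45, 18) -> func(18, 9) -> func(9, 0) -> 9

Answer: 9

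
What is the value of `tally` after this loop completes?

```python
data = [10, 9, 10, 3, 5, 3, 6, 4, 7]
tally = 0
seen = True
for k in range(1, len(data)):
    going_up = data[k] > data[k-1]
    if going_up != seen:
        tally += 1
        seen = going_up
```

Count direction changes in [10, 9, 10, 3, 5, 3, 6, 4, 7]
`tally` takes the values: 0 → 1 → 2 → 3 → 4 → 5 → 6 → 7 → 8

Answer: 8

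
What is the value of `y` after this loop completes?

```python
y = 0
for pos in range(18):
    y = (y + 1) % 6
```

Increment mod 6, 18 times = 0
`y` takes the values: 0 → 1 → 2 → 3 → 4 → 5 → 0 → 1 → 2 → 3 → 4 → 5 → 0 → 1 → 2 → 3 → 4 → 5 → 0

Answer: 0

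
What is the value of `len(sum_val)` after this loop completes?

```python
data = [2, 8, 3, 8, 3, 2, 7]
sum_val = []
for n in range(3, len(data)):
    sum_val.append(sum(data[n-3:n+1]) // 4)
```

Number of 4-element averages
`sum_val` takes the values: [] → [5] → [5, 5] → [5, 5, 4] → [5, 5, 4, 5]
So `len(sum_val)` = 4

Answer: 4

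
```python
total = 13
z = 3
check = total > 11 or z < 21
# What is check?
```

Trace:
`total = 13` → total = 13
`z = 3` → z = 3
`check = total > 11 or z < 21` → check = True
So check = True

Answer: True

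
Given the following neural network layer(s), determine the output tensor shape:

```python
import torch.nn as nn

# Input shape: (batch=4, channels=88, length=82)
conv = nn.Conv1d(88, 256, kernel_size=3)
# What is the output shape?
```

Input: (4, 88, 82) -> Output: (4, 256, 80)

Answer: (4, 256, 80)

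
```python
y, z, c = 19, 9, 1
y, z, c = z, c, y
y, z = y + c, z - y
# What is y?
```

Trace:
`y, z, c = 19, 9, 1` → y = 19; z = 9; c = 1
`y, z, c = z, c, y` → y = 9; z = 1; c = 19
`y, z = y + c, z - y` → y = 28; z = -8
So y = 28

Answer: 28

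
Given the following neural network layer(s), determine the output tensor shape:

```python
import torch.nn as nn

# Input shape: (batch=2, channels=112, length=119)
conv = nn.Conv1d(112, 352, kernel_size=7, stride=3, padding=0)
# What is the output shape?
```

Input: (2, 112, 119) -> Output: (2, 352, 38)

Answer: (2, 352, 38)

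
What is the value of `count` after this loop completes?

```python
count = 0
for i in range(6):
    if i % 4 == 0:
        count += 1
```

Count numbers divisible by 4 in range(6)
`count` takes the values: 0 → 1 → 2

Answer: 2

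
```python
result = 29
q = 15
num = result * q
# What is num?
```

Trace:
`result = 29` → result = 29
`q = 15` → q = 15
`num = result * q` → num = 435
So num = 435

Answer: 435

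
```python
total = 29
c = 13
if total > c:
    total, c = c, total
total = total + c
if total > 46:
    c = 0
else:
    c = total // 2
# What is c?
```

Trace:
`total = 29` → total = 29
`c = 13` → c = 13
`if total > c: ...` → total > c is True → total = 13; c = 29
`total = total + c` → total = 42
`if total > 46: ...` → total > 46 is False, take else branch → c = 21
So c = 21

Answer: 21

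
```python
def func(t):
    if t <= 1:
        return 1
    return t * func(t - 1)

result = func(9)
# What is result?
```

func(9) = 9 * 8 * 7 * 6 * 5 * 4 * 3 * 2 * 1 = 362880

Answer: 362880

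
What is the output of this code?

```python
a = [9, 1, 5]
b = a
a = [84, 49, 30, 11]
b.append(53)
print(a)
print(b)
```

Key concept: rebinding vs mutation: a is rebound to a new list, b still points at the original.
Step by step:
`a = [9, 1, 5]` → a = [9, 1, 5]
`b = a` → b = [9, 1, 5] (same object as a)
`a = [84, 49, 30, 11]` → a = [84, 49, 30, 11]
`b.append(53)` → b = [9, 1, 5, 53]
`print(a)` → prints [84, 49, 30, 11]
`print(b)` → prints [9, 1, 5, 53]

Answer:
[84, 49, 30, 11]
[9, 1, 5, 53]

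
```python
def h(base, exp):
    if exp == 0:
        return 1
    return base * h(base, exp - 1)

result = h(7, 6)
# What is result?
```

h(7, 6) = 7 * 7 * 7 * 7 * 7 * 7 = 117649

Answer: 117649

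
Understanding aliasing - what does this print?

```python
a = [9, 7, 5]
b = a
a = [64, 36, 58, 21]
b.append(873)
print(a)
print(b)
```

Key concept: rebinding vs mutation: a is rebound to a new list, b still points at the original.
Step by step:
`a = [9, 7, 5]` → a = [9, 7, 5]
`b = a` → b = [9, 7, 5] (same object as a)
`a = [64, 36, 58, 21]` → a = [64, 36, 58, 21]
`b.append(873)` → b = [9, 7, 5, 873]
`print(a)` → prints [64, 36, 58, 21]
`print(b)` → prints [9, 7, 5, 873]

Answer:
[64, 36, 58, 21]
[9, 7, 5, 873]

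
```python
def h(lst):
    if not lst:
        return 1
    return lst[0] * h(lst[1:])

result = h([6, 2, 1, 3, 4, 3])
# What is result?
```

Product over [6, 2, 1, 3, 4, 3] = 6 * 2 * 1 * 3 * 4 * 3 = 432

Answer: 432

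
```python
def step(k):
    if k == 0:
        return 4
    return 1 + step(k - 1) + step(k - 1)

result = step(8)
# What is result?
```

step(k) = 1 + 2·step(k-1), step(0)=4. Closed form: (4+1)·2^8 - 1 = 1279.

Answer: 1279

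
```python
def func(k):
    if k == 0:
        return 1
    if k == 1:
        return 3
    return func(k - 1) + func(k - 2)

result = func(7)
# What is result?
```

Build up from base cases: func(0)=1, func(1)=3, func(2)=4, func(3)=7, func(4)=11, func(5)=18, func(6)=29, ..., func(7)=47

Answer: 47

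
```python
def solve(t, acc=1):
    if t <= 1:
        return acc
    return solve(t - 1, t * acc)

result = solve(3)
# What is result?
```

Accumulator trace (n, acc): (3, 1) -> (2, 3) -> (1, 6) -> return 6

Answer: 6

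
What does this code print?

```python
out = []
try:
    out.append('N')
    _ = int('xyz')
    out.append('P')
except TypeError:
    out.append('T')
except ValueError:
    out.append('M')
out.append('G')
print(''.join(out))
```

Execution trace: 'N' (try body) → 'M' (except ValueError) → 'G' (after the try/except). Output: NMG

Answer: NMG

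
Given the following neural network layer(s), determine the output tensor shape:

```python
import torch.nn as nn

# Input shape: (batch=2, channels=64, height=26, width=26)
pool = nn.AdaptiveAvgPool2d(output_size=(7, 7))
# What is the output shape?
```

Input: (2, 64, 26, 26) -> Output: (2, 64, 7, 7)

Answer: (2, 64, 7, 7)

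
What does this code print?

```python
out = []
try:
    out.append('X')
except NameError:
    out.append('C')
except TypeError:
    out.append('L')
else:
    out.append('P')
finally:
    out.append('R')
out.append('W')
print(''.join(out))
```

Execution trace: 'X' (try body, no exception) → 'P' (else) → 'R' (finally) → 'W' (after the try/except). Output: XPRW

Answer: XPRW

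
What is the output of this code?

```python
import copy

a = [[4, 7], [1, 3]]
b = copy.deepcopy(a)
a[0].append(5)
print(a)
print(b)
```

Key concept: deep copy is fully independent.
Step by step:
`a = [[4, 7], [1, 3]]` → a = [[4, 7], [1, 3]]
`b = copy.deepcopy(a)` → b = [[4, 7], [1, 3]]
`a[0].append(5)` → a = [[4, 7, 5], [1, 3]]
`print(a)` → prints [[4, 7, 5], [1, 3]]
`print(b)` → prints [[4, 7], [1, 3]]

Answer:
[[4, 7, 5], [1, 3]]
[[4, 7], [1, 3]]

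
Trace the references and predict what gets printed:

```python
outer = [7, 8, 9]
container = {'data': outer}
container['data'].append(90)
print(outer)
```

Key concept: dict holds reference to list.
Step by step:
`outer = [7, 8, 9]` → outer = [7, 8, 9]
`container = {'data': outer}` → container = {'data': [7, 8, 9]}
`container['data'].append(90)` → outer = [7, 8, 9, 90]; container = {'data': [7, 8, 9, 90]}
`print(outer)` → prints [7, 8, 9, 90]

Answer: [7, 8, 9, 90]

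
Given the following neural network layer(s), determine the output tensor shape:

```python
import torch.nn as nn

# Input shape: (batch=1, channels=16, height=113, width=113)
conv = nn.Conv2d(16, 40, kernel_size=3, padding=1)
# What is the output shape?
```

Input: (1, 16, 113, 113) -> Output: (1, 40, 113, 113)

Answer: (1, 40, 113, 113)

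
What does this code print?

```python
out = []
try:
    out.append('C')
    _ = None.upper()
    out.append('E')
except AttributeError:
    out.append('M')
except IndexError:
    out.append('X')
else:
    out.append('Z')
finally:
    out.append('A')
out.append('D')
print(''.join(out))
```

Execution trace: 'C' (try body) → 'M' (except AttributeError) → 'A' (finally) → 'D' (after the try/except). Output: CMAD

Answer: CMAD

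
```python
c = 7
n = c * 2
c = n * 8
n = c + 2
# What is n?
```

Trace:
`c = 7` → c = 7
`n = c * 2` → n = 14
`c = n * 8` → c = 112
`n = c + 2` → n = 114
So n = 114

Answer: 114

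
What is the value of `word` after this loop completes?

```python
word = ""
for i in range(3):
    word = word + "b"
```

Repeat 'b' 3 times
`word` takes the values: "" → "b" → "bb" → "bbb"

Answer: "bbb"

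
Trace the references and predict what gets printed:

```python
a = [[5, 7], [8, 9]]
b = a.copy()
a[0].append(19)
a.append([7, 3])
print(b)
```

Key concept: shallow copy with nested lists.
Step by step:
`a = [[5, 7], [8, 9]]` → a = [[5, 7], [8, 9]]
`b = a.copy()` → b = [[5, 7], [8, 9]]
`a[0].append(19)` → a = [[5, 7, 19], [8, 9]]; b = [[5, 7, 19], [8, 9]]
`a.append([7, 3])` → a = [[5, 7, 19], [8, 9], [7, 3]]
`print(b)` → prints [[5, 7, 19], [8, 9]]

Answer: [[5, 7, 19], [8, 9]]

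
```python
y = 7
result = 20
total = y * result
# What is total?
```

Trace:
`y = 7` → y = 7
`result = 20` → result = 20
`total = y * result` → total = 140
So total = 140

Answer: 140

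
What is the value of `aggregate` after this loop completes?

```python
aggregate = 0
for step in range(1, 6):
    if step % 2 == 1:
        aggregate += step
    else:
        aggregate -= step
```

Add odd, subtract even
`aggregate` takes the values: 0 → 1 → -1 → 2 → -2 → 3

Answer: 3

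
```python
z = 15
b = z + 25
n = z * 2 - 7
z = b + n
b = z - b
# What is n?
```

Trace:
`z = 15` → z = 15
`b = z + 25` → b = 40
`n = z * 2 - 7` → n = 23
`z = b + n` → z = 63
`b = z - b` → b = 23
So n = 23

Answer: 23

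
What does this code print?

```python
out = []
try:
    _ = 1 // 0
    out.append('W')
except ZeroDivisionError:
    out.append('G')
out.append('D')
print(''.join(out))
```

Execution trace: 'G' (except ZeroDivisionError) → 'D' (after the try/except). Output: GD

Answer: GD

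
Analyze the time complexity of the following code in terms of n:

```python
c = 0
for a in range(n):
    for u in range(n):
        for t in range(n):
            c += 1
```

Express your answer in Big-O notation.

Each loop level contributes: n × n × n. Multiplying the contributions gives O(n^3).

Answer: O(n^3)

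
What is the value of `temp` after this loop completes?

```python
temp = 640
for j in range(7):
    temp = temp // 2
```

Halve 7 times: 640 // 2^7 = 5
`temp` takes the values: 640 → 320 → 160 → 80 → 40 → 20 → 10 → 5

Answer: 5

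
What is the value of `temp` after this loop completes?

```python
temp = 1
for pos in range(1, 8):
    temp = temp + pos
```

Start at 1, add 1 through 7
`temp` takes the values: 1 → 2 → 4 → 7 → 11 → 16 → 22 → 29

Answer: 29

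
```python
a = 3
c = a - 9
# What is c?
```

Trace:
`a = 3` → a = 3
`c = a - 9` → c = -6
So c = -6

Answer: -6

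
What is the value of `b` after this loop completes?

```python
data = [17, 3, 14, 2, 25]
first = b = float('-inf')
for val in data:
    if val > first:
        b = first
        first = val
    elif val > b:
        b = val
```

Second largest (with repeats) in [17, 3, 14, 2, 25]
`b` takes the values: -inf → 3 → 14 → 17

Answer: 17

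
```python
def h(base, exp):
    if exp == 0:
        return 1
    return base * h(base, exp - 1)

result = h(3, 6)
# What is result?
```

h(3, 6) = 3 * 3 * 3 * 3 * 3 * 3 = 729

Answer: 729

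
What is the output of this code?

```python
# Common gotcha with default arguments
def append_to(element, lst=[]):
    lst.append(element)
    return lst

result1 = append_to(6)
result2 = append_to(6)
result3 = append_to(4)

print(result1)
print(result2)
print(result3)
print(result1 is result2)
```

Key concept: mutable default argument gotcha.
Step by step:
`result1 = append_to(6)` → result1 = [6]
`result2 = append_to(6)` → result1 = [6, 6] (same object as result2); result2 = [6, 6] (same object as result1)
`result3 = append_to(4)` → result1 = [6, 6, 4] (same object as result2, result3); result2 = [6, 6, 4] (same object as result1, result3); result3 = [6, 6, 4] (same object as result1, result2)
`print(result1)` → prints [6, 6, 4]
`print(result2)` → prints [6, 6, 4]
`print(result3)` → prints [6, 6, 4]
`print(result1 is result2)` → prints True

Answer:
[6, 6, 4]
[6, 6, 4]
[6, 6, 4]
True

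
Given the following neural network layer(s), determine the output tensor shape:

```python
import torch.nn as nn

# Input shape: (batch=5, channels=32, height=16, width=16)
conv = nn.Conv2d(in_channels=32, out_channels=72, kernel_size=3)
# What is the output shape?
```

Input: (5, 32, 16, 16) -> Output: (5, 72, 14, 14)

Answer: (5, 72, 14, 14)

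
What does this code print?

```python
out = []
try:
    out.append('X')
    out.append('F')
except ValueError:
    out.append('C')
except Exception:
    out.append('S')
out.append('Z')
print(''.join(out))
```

Execution trace: 'X' (try body) → 'F' (try body, no exception) → 'Z' (after the try/except). Output: XFZ

Answer: XFZ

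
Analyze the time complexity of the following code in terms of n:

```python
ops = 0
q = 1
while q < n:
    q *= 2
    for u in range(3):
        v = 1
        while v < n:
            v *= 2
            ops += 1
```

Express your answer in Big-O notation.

Each loop level contributes: log n × 1 × log n. Multiplying the contributions gives O(log² n).

Answer: O(log² n)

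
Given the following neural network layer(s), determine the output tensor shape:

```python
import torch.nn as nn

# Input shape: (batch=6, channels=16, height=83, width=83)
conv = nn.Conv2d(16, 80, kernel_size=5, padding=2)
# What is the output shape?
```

Input: (6, 16, 83, 83) -> Output: (6, 80, 83, 83)

Answer: (6, 80, 83, 83)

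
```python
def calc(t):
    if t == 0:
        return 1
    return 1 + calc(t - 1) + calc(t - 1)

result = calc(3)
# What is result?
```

calc(t) = 1 + 2·calc(t-1), calc(0)=1. Closed form: (1+1)·2^3 - 1 = 15.

Answer: 15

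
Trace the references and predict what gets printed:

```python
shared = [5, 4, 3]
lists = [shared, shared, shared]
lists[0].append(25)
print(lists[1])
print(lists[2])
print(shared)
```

Key concept: list of same reference.
Step by step:
`shared = [5, 4, 3]` → shared = [5, 4, 3]
`lists = [shared, shared, shared]` → lists = [[5, 4, 3], [5, 4, 3], [5, 4, 3]]
`lists[0].append(25)` → shared = [5, 4, 3, 25]; lists = [[5, 4, 3, 25], [5, 4, 3, 25], [5, 4, 3, 25]]
`print(lists[1])` → prints [5, 4, 3, 25]
`print(lists[2])` → prints [5, 4, 3, 25]
`print(shared)` → prints [5, 4, 3, 25]

Answer:
[5, 4, 3, 25]
[5, 4, 3, 25]
[5, 4, 3, 25]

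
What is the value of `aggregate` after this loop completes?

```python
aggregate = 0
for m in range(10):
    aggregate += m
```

Sum of 0 to 9 = 45
`aggregate` takes the values: 0 → 1 → 3 → 6 → 10 → 15 → 21 → 28 → 36 → 45

Answer: 45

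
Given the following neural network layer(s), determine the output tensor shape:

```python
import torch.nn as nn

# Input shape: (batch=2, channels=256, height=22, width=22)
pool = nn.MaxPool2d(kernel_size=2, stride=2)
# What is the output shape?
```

Input: (2, 256, 22, 22) -> Output: (2, 256, 11, 11)

Answer: (2, 256, 11, 11)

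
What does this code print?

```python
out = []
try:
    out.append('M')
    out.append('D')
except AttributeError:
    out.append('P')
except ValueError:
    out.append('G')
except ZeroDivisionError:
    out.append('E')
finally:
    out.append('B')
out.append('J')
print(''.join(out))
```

Execution trace: 'M' (try body) → 'D' (try body, no exception) → 'B' (finally) → 'J' (after the try/except). Output: MDBJ

Answer: MDBJ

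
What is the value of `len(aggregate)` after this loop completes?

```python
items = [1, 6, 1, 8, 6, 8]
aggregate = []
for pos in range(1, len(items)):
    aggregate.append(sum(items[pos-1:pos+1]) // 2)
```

Number of 2-element averages
`aggregate` takes the values: [] → [3] → [3, 3] → [3, 3, 4] → [3, 3, 4, 7] → [3, 3, 4, 7, 7]
So `len(aggregate)` = 5

Answer: 5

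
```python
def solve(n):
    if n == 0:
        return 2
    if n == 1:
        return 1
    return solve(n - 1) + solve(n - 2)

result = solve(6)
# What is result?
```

Build up from base cases: solve(0)=2, solve(1)=1, solve(2)=3, solve(3)=4, solve(4)=7, solve(5)=11, solve(6)=18

Answer: 18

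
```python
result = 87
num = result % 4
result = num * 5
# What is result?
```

Trace:
`result = 87` → result = 87
`num = result % 4` → num = 3
`result = num * 5` → result = 15
So result = 15

Answer: 15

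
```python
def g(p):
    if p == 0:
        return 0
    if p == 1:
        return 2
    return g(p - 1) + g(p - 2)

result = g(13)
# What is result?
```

Build up from base cases: g(0)=0, g(1)=2, g(2)=2, g(3)=4, g(4)=6, g(5)=10, g(6)=16, ..., g(13)=466

Answer: 466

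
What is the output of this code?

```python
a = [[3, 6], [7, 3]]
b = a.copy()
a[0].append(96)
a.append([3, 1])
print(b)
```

Key concept: shallow copy with nested lists.
Step by step:
`a = [[3, 6], [7, 3]]` → a = [[3, 6], [7, 3]]
`b = a.copy()` → b = [[3, 6], [7, 3]]
`a[0].append(96)` → a = [[3, 6, 96], [7, 3]]; b = [[3, 6, 96], [7, 3]]
`a.append([3, 1])` → a = [[3, 6, 96], [7, 3], [3, 1]]
`print(b)` → prints [[3, 6, 96], [7, 3]]

Answer: [[3, 6, 96], [7, 3]]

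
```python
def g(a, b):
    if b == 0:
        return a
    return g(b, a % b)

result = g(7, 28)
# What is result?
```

g(7, 28) -> g(28, 7) -> g(7, 0) -> 7

Answer: 7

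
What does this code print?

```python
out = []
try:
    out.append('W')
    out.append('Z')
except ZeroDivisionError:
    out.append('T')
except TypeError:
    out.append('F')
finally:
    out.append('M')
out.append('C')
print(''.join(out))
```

Execution trace: 'W' (try body) → 'Z' (try body, no exception) → 'M' (finally) → 'C' (after the try/except). Output: WZMC

Answer: WZMC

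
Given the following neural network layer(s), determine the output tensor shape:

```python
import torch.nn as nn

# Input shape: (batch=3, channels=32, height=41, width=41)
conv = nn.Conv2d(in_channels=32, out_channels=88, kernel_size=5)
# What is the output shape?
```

Input: (3, 32, 41, 41) -> Output: (3, 88, 37, 37)

Answer: (3, 88, 37, 37)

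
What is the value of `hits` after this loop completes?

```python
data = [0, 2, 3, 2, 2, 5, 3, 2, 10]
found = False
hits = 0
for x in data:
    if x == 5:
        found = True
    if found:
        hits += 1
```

Count elements after first 5 in [0, 2, 3, 2, 2, 5, 3, 2, 10]
`hits` takes the values: 0 → 1 → 2 → 3 → 4

Answer: 4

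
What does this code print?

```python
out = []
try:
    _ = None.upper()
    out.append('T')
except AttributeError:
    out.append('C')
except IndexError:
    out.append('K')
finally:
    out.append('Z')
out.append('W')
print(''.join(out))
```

Execution trace: 'C' (except AttributeError) → 'Z' (finally) → 'W' (after the try/except). Output: CZW

Answer: CZW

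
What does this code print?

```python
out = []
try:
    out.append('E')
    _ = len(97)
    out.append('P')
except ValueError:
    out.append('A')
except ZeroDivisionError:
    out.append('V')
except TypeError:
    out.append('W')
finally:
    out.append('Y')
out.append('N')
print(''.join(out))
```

Execution trace: 'E' (try body) → 'W' (except TypeError) → 'Y' (finally) → 'N' (after the try/except). Output: EWYN

Answer: EWYN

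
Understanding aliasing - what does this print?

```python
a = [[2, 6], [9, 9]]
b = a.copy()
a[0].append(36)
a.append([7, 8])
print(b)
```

Key concept: shallow copy with nested lists.
Step by step:
`a = [[2, 6], [9, 9]]` → a = [[2, 6], [9, 9]]
`b = a.copy()` → b = [[2, 6], [9, 9]]
`a[0].append(36)` → a = [[2, 6, 36], [9, 9]]; b = [[2, 6, 36], [9, 9]]
`a.append([7, 8])` → a = [[2, 6, 36], [9, 9], [7, 8]]
`print(b)` → prints [[2, 6, 36], [9, 9]]

Answer: [[2, 6, 36], [9, 9]]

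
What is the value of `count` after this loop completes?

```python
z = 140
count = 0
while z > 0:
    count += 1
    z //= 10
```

Count digits by repeated division by 10
`count` takes the values: 0 → 1 → 2 → 3

Answer: 3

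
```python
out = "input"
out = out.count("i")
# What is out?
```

Trace:
`out = "input"` → out = 'input'
`out = out.count("i")` → out = 1
So out = 1

Answer: 1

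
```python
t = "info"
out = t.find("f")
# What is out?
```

Trace:
`t = "info"` → t = 'info'
`out = t.find("f")` → out = 2
So out = 2

Answer: 2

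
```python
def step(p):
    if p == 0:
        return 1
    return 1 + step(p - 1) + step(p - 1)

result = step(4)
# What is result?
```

step(p) = 1 + 2·step(p-1), step(0)=1. Closed form: (1+1)·2^4 - 1 = 31.

Answer: 31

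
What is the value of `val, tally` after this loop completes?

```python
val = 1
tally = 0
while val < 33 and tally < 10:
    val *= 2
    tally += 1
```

Double until >= 33 or 10 iterations
`val, tally` takes the values: (1, 0) → (2, 0) → (2, 1) → (4, 1) → (4, 2) → (8, 2) → (8, 3) → (16, 3) → (16, 4) → (32, 4) → (32, 5) → (64, 5) → (64, 6)

Answer: 64, 6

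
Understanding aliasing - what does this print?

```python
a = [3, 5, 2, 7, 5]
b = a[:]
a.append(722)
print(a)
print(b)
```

Key concept: slice [:] creates copy.
Step by step:
`a = [3, 5, 2, 7, 5]` → a = [3, 5, 2, 7, 5]
`b = a[:]` → b = [3, 5, 2, 7, 5]
`a.append(722)` → a = [3, 5, 2, 7, 5, 722]
`print(a)` → prints [3, 5, 2, 7, 5, 722]
`print(b)` → prints [3, 5, 2, 7, 5]

Answer:
[3, 5, 2, 7, 5, 722]
[3, 5, 2, 7, 5]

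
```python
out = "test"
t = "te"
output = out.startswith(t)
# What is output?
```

Trace:
`out = "test"` → out = 'test'
`t = "te"` → t = 'te'
`output = out.startswith(t)` → output = True
So output = True

Answer: True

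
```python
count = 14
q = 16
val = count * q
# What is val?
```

Trace:
`count = 14` → count = 14
`q = 16` → q = 16
`val = count * q` → val = 224
So val = 224

Answer: 224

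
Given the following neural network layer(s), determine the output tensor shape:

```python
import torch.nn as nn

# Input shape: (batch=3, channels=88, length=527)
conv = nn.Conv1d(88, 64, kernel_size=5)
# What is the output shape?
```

Input: (3, 88, 527) -> Output: (3, 64, 523)

Answer: (3, 64, 523)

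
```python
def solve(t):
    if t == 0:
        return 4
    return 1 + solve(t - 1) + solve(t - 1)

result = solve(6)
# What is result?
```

solve(t) = 1 + 2·solve(t-1), solve(0)=4. Closed form: (4+1)·2^6 - 1 = 319.

Answer: 319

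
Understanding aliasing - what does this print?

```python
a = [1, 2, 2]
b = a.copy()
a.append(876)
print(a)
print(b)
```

Key concept: list.copy() creates independent copy.
Step by step:
`a = [1, 2, 2]` → a = [1, 2, 2]
`b = a.copy()` → b = [1, 2, 2]
`a.append(876)` → a = [1, 2, 2, 876]
`print(a)` → prints [1, 2, 2, 876]
`print(b)` → prints [1, 2, 2]

Answer:
[1, 2, 2, 876]
[1, 2, 2]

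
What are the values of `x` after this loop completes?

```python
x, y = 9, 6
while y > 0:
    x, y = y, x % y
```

GCD of 9 and 6
`x` takes the values: 9 → 6 → 3

Answer: 3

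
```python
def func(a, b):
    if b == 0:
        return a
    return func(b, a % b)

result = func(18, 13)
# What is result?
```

func(18, 13) -> func(13, 5) -> func(5, 3) -> func(3, 2) -> func(2, 1) -> func(1, 0) -> 1

Answer: 1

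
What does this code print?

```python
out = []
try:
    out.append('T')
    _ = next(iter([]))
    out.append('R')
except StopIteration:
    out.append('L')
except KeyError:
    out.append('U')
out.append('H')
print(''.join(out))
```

Execution trace: 'T' (try body) → 'L' (except StopIteration) → 'H' (after the try/except). Output: TLH

Answer: TLH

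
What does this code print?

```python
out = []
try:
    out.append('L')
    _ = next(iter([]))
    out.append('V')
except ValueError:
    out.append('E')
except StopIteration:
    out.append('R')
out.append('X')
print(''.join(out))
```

Execution trace: 'L' (try body) → 'R' (except StopIteration) → 'X' (after the try/except). Output: LRX

Answer: LRX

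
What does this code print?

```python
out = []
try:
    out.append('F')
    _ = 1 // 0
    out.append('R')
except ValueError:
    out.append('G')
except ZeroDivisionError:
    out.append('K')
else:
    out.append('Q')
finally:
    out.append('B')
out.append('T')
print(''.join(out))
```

Execution trace: 'F' (try body) → 'K' (except ZeroDivisionError) → 'B' (finally) → 'T' (after the try/except). Output: FKBT

Answer: FKBT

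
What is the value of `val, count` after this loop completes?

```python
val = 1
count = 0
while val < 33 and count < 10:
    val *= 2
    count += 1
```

Double until >= 33 or 10 iterations
`val, count` takes the values: (1, 0) → (2, 0) → (2, 1) → (4, 1) → (4, 2) → (8, 2) → (8, 3) → (16, 3) → (16, 4) → (32, 4) → (32, 5) → (64, 5) → (64, 6)

Answer: 64, 6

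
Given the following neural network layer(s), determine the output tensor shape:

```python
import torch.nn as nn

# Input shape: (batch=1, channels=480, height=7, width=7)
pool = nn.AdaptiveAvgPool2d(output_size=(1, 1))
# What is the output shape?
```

Input: (1, 480, 7, 7) -> Output: (1, 480, 1, 1)

Answer: (1, 480, 1, 1)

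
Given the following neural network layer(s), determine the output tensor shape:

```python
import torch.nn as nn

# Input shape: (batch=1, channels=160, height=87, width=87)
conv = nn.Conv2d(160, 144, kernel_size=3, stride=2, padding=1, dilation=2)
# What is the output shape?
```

Input: (1, 160, 87, 87) -> Output: (1, 144, 43, 43)

Answer: (1, 144, 43, 43)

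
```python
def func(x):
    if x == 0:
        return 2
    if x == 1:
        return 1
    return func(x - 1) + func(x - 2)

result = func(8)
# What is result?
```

Build up from base cases: func(0)=2, func(1)=1, func(2)=3, func(3)=4, func(4)=7, func(5)=11, func(6)=18, ..., func(8)=47

Answer: 47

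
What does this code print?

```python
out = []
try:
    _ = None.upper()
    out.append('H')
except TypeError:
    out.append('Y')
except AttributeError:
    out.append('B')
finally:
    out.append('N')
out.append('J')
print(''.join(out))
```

Execution trace: 'B' (except AttributeError) → 'N' (finally) → 'J' (after the try/except). Output: BNJ

Answer: BNJ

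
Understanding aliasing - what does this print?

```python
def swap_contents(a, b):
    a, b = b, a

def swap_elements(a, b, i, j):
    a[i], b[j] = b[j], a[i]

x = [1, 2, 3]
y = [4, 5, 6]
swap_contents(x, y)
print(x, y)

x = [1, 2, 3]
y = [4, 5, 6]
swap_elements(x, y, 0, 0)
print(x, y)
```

Key concept: parameter rebinding vs mutation.
Step by step:
`x = [1, 2, 3]` → x = [1, 2, 3]
`y = [4, 5, 6]` → y = [4, 5, 6]
`swap_contents(x, y)` → no visible change to tracked variables
`print(x, y)` → prints [1, 2, 3] [4, 5, 6]
`x = [1, 2, 3]` → x = [1, 2, 3]
`y = [4, 5, 6]` → y = [4, 5, 6]
`swap_elements(x, y, 0, 0)` → x = [4, 2, 3]; y = [1, 5, 6]
`print(x, y)` → prints [4, 2, 3] [1, 5, 6]

Answer:
[1, 2, 3] [4, 5, 6]
[4, 2, 3] [1, 5, 6]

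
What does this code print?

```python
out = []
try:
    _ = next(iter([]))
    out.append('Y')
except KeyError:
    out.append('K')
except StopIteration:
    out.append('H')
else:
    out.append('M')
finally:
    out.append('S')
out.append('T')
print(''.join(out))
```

Execution trace: 'H' (except StopIteration) → 'S' (finally) → 'T' (after the try/except). Output: HST

Answer: HST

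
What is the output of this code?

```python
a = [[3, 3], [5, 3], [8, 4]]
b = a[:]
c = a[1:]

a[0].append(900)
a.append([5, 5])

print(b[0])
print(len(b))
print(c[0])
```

Key concept: slice with nested mutation.
Step by step:
`a = [[3, 3], [5, 3], [8, 4]]` → a = [[3, 3], [5, 3], [8, 4]]
`b = a[:]` → b = [[3, 3], [5, 3], [8, 4]]
`c = a[1:]` → c = [[5, 3], [8, 4]]
`a[0].append(900)` → a = [[3, 3, 900], [5, 3], [8, 4]]; b = [[3, 3, 900], [5, 3], [8, 4]]
`a.append([5, 5])` → a = [[3, 3, 900], [5, 3], [8, 4], [5, 5]]
`print(b[0])` → prints [3, 3, 900]
`print(len(b))` → prints 3
`print(c[0])` → prints [5, 3]

Answer:
[3, 3, 900]
3
[5, 3]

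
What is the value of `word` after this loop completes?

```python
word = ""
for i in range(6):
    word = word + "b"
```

Repeat 'b' 6 times
`word` takes the values: "" → "b" → "bb" → "bbb" → "bbbb" → "bbbbb" → "bbbbbb"

Answer: "bbbbbb"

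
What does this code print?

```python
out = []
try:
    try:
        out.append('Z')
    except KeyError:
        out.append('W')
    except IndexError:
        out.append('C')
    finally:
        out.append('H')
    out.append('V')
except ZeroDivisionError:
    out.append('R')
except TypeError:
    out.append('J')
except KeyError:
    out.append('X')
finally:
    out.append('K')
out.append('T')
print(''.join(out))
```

Execution trace: 'Z' (inner try body, no exception) → 'H' (inner finally) → 'V' (try body, no exception) → 'K' (finally) → 'T' (after the try/except). Output: ZHVKT

Answer: ZHVKT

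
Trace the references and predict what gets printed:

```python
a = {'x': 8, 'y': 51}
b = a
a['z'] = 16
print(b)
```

Key concept: dict aliasing.
Step by step:
`a = {'x': 8, 'y': 51}` → a = {'x': 8, 'y': 51}
`b = a` → b = {'x': 8, 'y': 51} (same object as a)
`a['z'] = 16` → a = {'x': 8, 'y': 51, 'z': 16} (same object as b); b = {'x': 8, 'y': 51, 'z': 16} (same object as a)
`print(b)` → prints {'x': 8, 'y': 51, 'z': 16}

Answer: {'x': 8, 'y': 51, 'z': 16}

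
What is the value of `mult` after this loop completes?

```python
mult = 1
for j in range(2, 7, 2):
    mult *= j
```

Product of even numbers 2 to 6
`mult` takes the values: 1 → 2 → 8 → 48

Answer: 48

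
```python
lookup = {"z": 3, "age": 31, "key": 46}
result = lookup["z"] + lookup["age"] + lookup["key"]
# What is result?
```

Trace:
`lookup = {"z": 3, "age": 31, "key": 46}` → lookup = {'z': 3, 'age': 31, 'key': 46}
`result = lookup["z"] + lookup["age"] + lookup["key"]` → result = 80
So result = 80

Answer: 80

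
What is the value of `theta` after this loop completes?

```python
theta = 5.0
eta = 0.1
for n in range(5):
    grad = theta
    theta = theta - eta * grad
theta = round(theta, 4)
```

Gradient descent: w = 5.0 * (1 - 0.1)^5
`theta` takes the values: 5.0 → 4.5 → 4.05 → 3.645 → 3.2805 → 2.95245 → 2.9524

Answer: 2.9524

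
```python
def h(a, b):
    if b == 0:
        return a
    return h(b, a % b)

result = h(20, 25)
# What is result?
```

h(20, 25) -> h(25, 20) -> h(20, 5) -> h(5, 0) -> 5

Answer: 5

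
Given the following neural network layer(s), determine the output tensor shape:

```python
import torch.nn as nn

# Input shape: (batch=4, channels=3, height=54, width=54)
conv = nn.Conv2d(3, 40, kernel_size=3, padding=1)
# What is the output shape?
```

Input: (4, 3, 54, 54) -> Output: (4, 40, 54, 54)

Answer: (4, 40, 54, 54)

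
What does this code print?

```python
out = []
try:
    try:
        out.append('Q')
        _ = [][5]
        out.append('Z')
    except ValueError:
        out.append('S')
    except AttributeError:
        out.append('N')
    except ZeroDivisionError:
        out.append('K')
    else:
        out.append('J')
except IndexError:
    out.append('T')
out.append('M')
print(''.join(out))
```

Execution trace: 'Q' (try body) → 'T' (outer except IndexError) → 'M' (after the try/except). Output: QTM

Answer: QTM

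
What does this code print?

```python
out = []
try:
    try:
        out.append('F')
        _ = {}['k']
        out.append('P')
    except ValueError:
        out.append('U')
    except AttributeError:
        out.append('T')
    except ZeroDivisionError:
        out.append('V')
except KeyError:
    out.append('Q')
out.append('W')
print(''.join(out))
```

Execution trace: 'F' (try body) → 'Q' (outer except KeyError) → 'W' (after the try/except). Output: FQW

Answer: FQW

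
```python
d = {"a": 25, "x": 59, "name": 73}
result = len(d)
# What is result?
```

Trace:
`d = {"a": 25, "x": 59, "name": 73}` → d = {'a': 25, 'x': 59, 'name': 73}
`result = len(d)` → result = 3
So result = 3

Answer: 3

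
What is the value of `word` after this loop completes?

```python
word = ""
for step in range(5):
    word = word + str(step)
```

Concatenate digits 0 to 4
`word` takes the values: "" → "0" → "01" → "012" → "0123" → "01234"

Answer: "01234"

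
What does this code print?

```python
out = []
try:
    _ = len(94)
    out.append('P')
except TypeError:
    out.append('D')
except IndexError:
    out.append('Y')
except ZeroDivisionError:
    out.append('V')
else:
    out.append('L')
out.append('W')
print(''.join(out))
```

Execution trace: 'D' (except TypeError) → 'W' (after the try/except). Output: DW

Answer: DW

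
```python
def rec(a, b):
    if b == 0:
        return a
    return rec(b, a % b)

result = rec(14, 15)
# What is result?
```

rec(14, 15) -> rec(15, 14) -> rec(14, 1) -> rec(1, 0) -> 1

Answer: 1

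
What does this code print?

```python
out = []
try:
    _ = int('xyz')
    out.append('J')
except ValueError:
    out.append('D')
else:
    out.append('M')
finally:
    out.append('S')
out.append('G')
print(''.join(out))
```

Execution trace: 'D' (except ValueError) → 'S' (finally) → 'G' (after the try/except). Output: DSG

Answer: DSG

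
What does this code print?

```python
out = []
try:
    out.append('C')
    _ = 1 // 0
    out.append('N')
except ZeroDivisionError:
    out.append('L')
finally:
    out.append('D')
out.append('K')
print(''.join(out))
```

Execution trace: 'C' (try body) → 'L' (except ZeroDivisionError) → 'D' (finally) → 'K' (after the try/except). Output: CLDK

Answer: CLDK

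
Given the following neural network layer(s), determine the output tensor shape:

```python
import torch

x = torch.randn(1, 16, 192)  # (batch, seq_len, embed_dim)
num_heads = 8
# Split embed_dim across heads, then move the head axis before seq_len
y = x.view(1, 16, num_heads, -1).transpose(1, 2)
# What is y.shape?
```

Input: (1, 16, 192) -> head_dim = 192 // 8 = 24; after view: (1, 16, 8, 24) -> after transpose(1, 2): (1, 8, 16, 24) -> Output: (1, 8, 16, 24)

Answer: (1, 8, 16, 24)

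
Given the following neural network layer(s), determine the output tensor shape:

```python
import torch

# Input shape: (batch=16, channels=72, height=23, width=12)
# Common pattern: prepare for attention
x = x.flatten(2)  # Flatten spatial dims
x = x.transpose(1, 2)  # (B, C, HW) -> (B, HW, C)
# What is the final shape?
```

Input: (16, 72, 23, 12) -> after flatten(2): (16, 72, 276) -> Output: (16, 276, 72)

Answer: (16, 276, 72)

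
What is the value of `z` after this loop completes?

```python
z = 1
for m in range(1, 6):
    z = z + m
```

Start at 1, add 1 through 5
`z` takes the values: 1 → 2 → 4 → 7 → 11 → 16

Answer: 16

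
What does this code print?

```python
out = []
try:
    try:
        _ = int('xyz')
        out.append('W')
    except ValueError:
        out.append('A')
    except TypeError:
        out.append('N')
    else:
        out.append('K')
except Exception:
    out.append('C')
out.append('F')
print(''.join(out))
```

Execution trace: 'A' (inner except ValueError) → 'F' (after the try/except). Output: AF

Answer: AF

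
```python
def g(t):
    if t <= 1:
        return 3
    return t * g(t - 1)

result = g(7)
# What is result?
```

g(7) = 7 * 6 * 5 * 4 * 3 * 2 * 3 = 15120

Answer: 15120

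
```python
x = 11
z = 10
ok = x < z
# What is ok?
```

Trace:
`x = 11` → x = 11
`z = 10` → z = 10
`ok = x < z` → ok = False
So ok = False

Answer: False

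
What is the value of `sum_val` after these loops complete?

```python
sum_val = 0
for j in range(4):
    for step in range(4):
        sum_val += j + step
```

Sum of all j+step for j,step in 4x4
`sum_val` takes the values: 0 → 1 → 3 → 6 → 7 → 9 → 12 → 16 → 18 → 21 → 25 → 30 → 33 → 37 → 42 → 48

Answer: 48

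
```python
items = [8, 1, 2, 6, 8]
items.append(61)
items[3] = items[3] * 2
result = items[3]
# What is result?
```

Trace:
`items = [8, 1, 2, 6, 8]` → items = [8, 1, 2, 6, 8]
`items.append(61)` → items = [8, 1, 2, 6, 8, 61]
`items[3] = items[3] * 2` → items = [8, 1, 2, 12, 8, 61]
`result = items[3]` → result = 12
So result = 12

Answer: 12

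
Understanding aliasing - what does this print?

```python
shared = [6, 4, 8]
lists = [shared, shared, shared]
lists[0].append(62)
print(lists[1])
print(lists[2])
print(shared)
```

Key concept: list of same reference.
Step by step:
`shared = [6, 4, 8]` → shared = [6, 4, 8]
`lists = [shared, shared, shared]` → lists = [[6, 4, 8], [6, 4, 8], [6, 4, 8]]
`lists[0].append(62)` → shared = [6, 4, 8, 62]; lists = [[6, 4, 8, 62], [6, 4, 8, 62], [6, 4, 8, 62]]
`print(lists[1])` → prints [6, 4, 8, 62]
`print(lists[2])` → prints [6, 4, 8, 62]
`print(shared)` → prints [6, 4, 8, 62]

Answer:
[6, 4, 8, 62]
[6, 4, 8, 62]
[6, 4, 8, 62]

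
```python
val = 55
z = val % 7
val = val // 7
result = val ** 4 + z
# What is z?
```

Trace:
`val = 55` → val = 55
`z = val % 7` → z = 6
`val = val // 7` → val = 7
`result = val ** 4 + z` → result = 2407
So z = 6

Answer: 6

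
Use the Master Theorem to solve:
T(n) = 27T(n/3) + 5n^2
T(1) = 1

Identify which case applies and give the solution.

a=27, b=3, f(n)=5n^2. log_3(27) = 3. Since c=2 < 3, Case 1 applies: T(n) = Θ(n^log_b(a)) = O(n^3).

Answer: O(n^3) - Case 1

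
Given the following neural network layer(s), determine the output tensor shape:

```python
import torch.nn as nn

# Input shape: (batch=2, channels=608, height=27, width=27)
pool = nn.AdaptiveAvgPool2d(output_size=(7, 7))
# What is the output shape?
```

Input: (2, 608, 27, 27) -> Output: (2, 608, 7, 7)

Answer: (2, 608, 7, 7)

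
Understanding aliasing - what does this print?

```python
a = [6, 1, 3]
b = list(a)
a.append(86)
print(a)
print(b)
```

Key concept: list() constructor creates copy.
Step by step:
`a = [6, 1, 3]` → a = [6, 1, 3]
`b = list(a)` → b = [6, 1, 3]
`a.append(86)` → a = [6, 1, 3, 86]
`print(a)` → prints [6, 1, 3, 86]
`print(b)` → prints [6, 1, 3]

Answer:
[6, 1, 3, 86]
[6, 1, 3]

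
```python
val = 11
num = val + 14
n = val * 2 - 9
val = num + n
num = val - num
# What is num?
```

Trace:
`val = 11` → val = 11
`num = val + 14` → num = 25
`n = val * 2 - 9` → n = 13
`val = num + n` → val = 38
`num = val - num` → num = 13
So num = 13

Answer: 13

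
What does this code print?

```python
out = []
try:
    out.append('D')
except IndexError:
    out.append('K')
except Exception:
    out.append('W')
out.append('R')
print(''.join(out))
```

Execution trace: 'D' (try body, no exception) → 'R' (after the try/except). Output: DR

Answer: DR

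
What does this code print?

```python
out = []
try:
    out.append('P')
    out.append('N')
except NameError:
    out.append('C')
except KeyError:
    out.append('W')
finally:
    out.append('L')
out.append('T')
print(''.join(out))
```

Execution trace: 'P' (try body) → 'N' (try body, no exception) → 'L' (finally) → 'T' (after the try/except). Output: PNLT

Answer: PNLT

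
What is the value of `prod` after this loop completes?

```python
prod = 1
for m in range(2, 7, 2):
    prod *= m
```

Product of even numbers 2 to 6
`prod` takes the values: 1 → 2 → 8 → 48

Answer: 48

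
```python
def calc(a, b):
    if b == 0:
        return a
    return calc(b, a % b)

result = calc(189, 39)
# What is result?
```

calc(189, 39) -> calc(39, 33) -> calc(33, 6) -> calc(6, 3) -> calc(3, 0) -> 3

Answer: 3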